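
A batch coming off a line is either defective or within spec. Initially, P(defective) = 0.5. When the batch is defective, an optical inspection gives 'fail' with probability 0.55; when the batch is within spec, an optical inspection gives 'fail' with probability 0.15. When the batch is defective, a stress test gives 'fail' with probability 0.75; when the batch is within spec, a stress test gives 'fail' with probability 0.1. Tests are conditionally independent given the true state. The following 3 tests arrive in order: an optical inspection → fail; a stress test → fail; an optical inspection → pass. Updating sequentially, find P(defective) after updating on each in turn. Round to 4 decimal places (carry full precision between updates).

0.9357

After an optical inspection='fail': P(defective) = 0.55·0.5000 / (0.55·0.5000 + 0.15·0.5000) ≈ 0.7857
After a stress test='fail': P(defective) = 0.75·0.7857 / (0.75·0.7857 + 0.1·0.2143) ≈ 0.9649
After an optical inspection='pass': P(defective) = 0.45·0.9649 / (0.45·0.9649 + 0.85·0.0351) ≈ 0.9357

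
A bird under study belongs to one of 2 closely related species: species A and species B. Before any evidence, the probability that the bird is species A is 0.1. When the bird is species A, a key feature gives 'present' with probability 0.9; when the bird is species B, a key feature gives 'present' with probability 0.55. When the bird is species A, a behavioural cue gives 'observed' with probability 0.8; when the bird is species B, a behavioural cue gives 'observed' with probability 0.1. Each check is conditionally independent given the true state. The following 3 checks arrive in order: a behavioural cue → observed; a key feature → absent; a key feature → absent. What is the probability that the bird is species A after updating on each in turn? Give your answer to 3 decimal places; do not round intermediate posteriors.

0.042

After a behavioural cue='observed': P(species A) = 0.8·0.1000 / (0.8·0.1000 + 0.1·0.9000) ≈ 0.4706
After a key feature='absent': P(species A) = 0.1·0.4706 / (0.1·0.4706 + 0.45·0.5294) ≈ 0.1649
After a key feature='absent': P(species A) = 0.1·0.1649 / (0.1·0.1649 + 0.45·0.8351) ≈ 0.0420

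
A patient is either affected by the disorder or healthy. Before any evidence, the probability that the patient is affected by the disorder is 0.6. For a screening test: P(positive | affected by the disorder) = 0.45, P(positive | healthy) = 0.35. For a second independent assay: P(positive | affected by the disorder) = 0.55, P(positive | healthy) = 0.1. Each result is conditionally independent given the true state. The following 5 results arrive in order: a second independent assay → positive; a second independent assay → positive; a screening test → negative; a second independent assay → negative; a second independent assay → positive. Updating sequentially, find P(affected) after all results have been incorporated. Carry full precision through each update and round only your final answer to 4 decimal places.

After a second independent assay='positive': P(affected) = 0.55·0.6000 / (0.55·0.6000 + 0.1·0.4000) ≈ 0.8919
After a second independent assay='positive': P(affected) = 0.55·0.8919 / (0.55·0.8919 + 0.1·0.1081) ≈ 0.9784
After a screening test='negative': P(affected) = 0.55·0.9784 / (0.55·0.9784 + 0.65·0.0216) ≈ 0.9746
After a second independent assay='negative': P(affected) = 0.45·0.9746 / (0.45·0.9746 + 0.9·0.0254) ≈ 0.9505
After a second independent assay='positive': P(affected) = 0.55·0.9505 / (0.55·0.9505 + 0.1·0.0495) ≈ 0.9906

0.9906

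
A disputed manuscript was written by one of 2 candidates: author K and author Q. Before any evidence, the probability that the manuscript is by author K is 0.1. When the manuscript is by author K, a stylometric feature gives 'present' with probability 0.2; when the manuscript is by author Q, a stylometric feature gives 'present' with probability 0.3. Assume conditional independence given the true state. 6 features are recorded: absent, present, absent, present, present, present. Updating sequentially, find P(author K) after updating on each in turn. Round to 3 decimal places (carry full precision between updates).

0.028

Apply Bayes' rule sequentially, carrying P(author K) forward.
After 'absent': P(author K) = 0.8·0.1000 / (0.8·0.1000 + 0.7·0.9000) ≈ 0.1127
After 'present': P(author K) = 0.2·0.1127 / (0.2·0.1127 + 0.3·0.8873) ≈ 0.0780
After 'absent': P(author K) = 0.8·0.0780 / (0.8·0.0780 + 0.7·0.9220) ≈ 0.0882
After 'present': P(author K) = 0.2·0.0882 / (0.2·0.0882 + 0.3·0.9118) ≈ 0.0606
After 'present': P(author K) = 0.2·0.0606 / (0.2·0.0606 + 0.3·0.9394) ≈ 0.0412
After 'present': P(author K) = 0.2·0.0412 / (0.2·0.0412 + 0.3·0.9588) ≈ 0.0279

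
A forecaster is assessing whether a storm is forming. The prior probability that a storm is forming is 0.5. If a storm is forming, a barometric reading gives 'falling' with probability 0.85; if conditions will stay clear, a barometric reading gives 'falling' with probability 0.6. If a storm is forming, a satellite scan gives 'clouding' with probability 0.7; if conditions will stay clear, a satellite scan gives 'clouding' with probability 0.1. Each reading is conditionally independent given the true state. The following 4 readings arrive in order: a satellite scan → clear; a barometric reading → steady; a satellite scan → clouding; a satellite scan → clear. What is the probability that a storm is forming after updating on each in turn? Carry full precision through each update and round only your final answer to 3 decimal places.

0.226

After a satellite scan='clear': P(storm) = 0.3·0.5000 / (0.3·0.5000 + 0.9·0.5000) ≈ 0.2500
After a barometric reading='steady': P(storm) = 0.15·0.2500 / (0.15·0.2500 + 0.4·0.7500) ≈ 0.1111
After a satellite scan='clouding': P(storm) = 0.7·0.1111 / (0.7·0.1111 + 0.1·0.8889) ≈ 0.4667
After a satellite scan='clear': P(storm) = 0.3·0.4667 / (0.3·0.4667 + 0.9·0.5333) ≈ 0.2258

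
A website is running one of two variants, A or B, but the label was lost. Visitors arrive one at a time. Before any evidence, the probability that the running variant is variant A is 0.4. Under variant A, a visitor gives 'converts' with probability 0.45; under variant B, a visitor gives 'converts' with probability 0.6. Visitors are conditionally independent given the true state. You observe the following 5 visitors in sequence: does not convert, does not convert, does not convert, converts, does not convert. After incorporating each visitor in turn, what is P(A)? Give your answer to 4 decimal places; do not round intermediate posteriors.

Apply Bayes' rule sequentially, carrying P(A) forward.
After 'does not convert': P(A) = 0.55·0.4000 / (0.55·0.4000 + 0.4·0.6000) ≈ 0.4783
After 'does not convert': P(A) = 0.55·0.4783 / (0.55·0.4783 + 0.4·0.5217) ≈ 0.5576
After 'does not convert': P(A) = 0.55·0.5576 / (0.55·0.5576 + 0.4·0.4424) ≈ 0.6341
After 'converts': P(A) = 0.45·0.6341 / (0.45·0.6341 + 0.6·0.3659) ≈ 0.5652
After 'does not convert': P(A) = 0.55·0.5652 / (0.55·0.5652 + 0.4·0.4348) ≈ 0.6412

0.6412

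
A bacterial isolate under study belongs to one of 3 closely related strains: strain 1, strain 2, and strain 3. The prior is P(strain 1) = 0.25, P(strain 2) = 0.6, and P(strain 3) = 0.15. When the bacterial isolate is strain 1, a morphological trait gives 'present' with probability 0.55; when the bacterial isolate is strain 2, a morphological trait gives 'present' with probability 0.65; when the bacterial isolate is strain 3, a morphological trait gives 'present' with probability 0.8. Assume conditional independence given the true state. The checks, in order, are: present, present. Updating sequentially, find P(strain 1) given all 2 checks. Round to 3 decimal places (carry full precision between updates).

0.178

After 'present': normaliser = 0.55·0.2500 + 0.65·0.6000 + 0.8·0.1500; P(strain 1) ≈ 0.2124, P(strain 2) ≈ 0.6023, P(strain 3) ≈ 0.1853
After 'present': normaliser = 0.55·0.2124 + 0.65·0.6023 + 0.8·0.1853; P(strain 1) ≈ 0.1779, P(strain 2) ≈ 0.5963, P(strain 3) ≈ 0.2258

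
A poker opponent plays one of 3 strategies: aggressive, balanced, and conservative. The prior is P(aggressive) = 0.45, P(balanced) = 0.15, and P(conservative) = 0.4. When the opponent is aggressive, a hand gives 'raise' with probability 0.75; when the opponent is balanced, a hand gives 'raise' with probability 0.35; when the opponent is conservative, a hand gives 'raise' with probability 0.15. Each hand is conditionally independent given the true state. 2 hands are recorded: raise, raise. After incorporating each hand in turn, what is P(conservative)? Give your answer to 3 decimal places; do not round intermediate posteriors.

Each posterior becomes the prior for the next update.
After 'raise': normaliser = 0.75·0.4500 + 0.35·0.1500 + 0.15·0.4000; P(aggressive) ≈ 0.7500, P(balanced) ≈ 0.1167, P(conservative) ≈ 0.1333
After 'raise': normaliser = 0.75·0.7500 + 0.35·0.1167 + 0.15·0.1333; P(aggressive) ≈ 0.9024, P(balanced) ≈ 0.0655, P(conservative) ≈ 0.0321

0.032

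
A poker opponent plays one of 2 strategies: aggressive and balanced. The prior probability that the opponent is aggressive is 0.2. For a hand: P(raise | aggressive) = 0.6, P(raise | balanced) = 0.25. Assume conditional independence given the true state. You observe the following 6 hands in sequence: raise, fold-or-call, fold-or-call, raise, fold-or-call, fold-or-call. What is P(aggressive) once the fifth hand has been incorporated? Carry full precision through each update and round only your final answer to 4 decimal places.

0.1793

After 'raise': P(aggressive) = 0.6·0.2000 / (0.6·0.2000 + 0.25·0.8000) ≈ 0.3750
After 'fold-or-call': P(aggressive) = 0.4·0.3750 / (0.4·0.3750 + 0.75·0.6250) ≈ 0.2424
After 'fold-or-call': P(aggressive) = 0.4·0.2424 / (0.4·0.2424 + 0.75·0.7576) ≈ 0.1458
After 'raise': P(aggressive) = 0.6·0.1458 / (0.6·0.1458 + 0.25·0.8542) ≈ 0.2906
After 'fold-or-call': P(aggressive) = 0.4·0.2906 / (0.4·0.2906 + 0.75·0.7094) ≈ 0.1793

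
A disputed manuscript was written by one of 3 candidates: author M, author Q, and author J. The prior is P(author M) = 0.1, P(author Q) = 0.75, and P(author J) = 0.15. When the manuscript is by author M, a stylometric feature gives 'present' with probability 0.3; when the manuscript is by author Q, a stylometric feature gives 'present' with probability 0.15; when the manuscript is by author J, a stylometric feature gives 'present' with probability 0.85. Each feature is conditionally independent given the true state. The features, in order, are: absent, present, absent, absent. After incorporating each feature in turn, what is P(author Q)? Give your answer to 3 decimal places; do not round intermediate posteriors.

0.866

After 'absent': normaliser = 0.7·0.1000 + 0.85·0.7500 + 0.15·0.1500; P(author M) ≈ 0.0959, P(author Q) ≈ 0.8733, P(author J) ≈ 0.0308
After 'present': normaliser = 0.3·0.0959 + 0.15·0.8733 + 0.85·0.0308; P(author M) ≈ 0.1547, P(author Q) ≈ 0.7044, P(author J) ≈ 0.1409
After 'absent': normaliser = 0.7·0.1547 + 0.85·0.7044 + 0.15·0.1409; P(author M) ≈ 0.1487, P(author Q) ≈ 0.8223, P(author J) ≈ 0.0290
After 'absent': normaliser = 0.7·0.1487 + 0.85·0.8223 + 0.15·0.0290; P(author M) ≈ 0.1289, P(author Q) ≈ 0.8657, P(author J) ≈ 0.0054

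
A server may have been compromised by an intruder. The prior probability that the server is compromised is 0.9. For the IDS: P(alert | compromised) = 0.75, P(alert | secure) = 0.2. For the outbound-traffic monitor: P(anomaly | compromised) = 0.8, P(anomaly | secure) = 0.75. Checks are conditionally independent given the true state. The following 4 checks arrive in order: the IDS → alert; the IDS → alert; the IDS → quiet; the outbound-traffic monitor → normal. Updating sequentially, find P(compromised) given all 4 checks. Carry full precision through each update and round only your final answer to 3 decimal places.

0.969

After the IDS='alert': P(compromised) = 0.75·0.9000 / (0.75·0.9000 + 0.2·0.1000) ≈ 0.9712
After the IDS='alert': P(compromised) = 0.75·0.9712 / (0.75·0.9712 + 0.2·0.0288) ≈ 0.9922
After the IDS='quiet': P(compromised) = 0.25·0.9922 / (0.25·0.9922 + 0.8·0.0078) ≈ 0.9753
After the outbound-traffic monitor='normal': P(compromised) = 0.2·0.9753 / (0.2·0.9753 + 0.25·0.0247) ≈ 0.9694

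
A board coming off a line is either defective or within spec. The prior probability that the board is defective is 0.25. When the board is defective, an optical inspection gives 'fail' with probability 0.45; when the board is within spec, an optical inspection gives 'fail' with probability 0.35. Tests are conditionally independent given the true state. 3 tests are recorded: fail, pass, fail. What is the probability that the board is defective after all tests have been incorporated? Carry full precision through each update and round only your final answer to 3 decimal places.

After 'fail': P(defective) = 0.45·0.2500 / (0.45·0.2500 + 0.35·0.7500) ≈ 0.3000
After 'pass': P(defective) = 0.55·0.3000 / (0.55·0.3000 + 0.65·0.7000) ≈ 0.2661
After 'fail': P(defective) = 0.45·0.2661 / (0.45·0.2661 + 0.35·0.7339) ≈ 0.3180

0.318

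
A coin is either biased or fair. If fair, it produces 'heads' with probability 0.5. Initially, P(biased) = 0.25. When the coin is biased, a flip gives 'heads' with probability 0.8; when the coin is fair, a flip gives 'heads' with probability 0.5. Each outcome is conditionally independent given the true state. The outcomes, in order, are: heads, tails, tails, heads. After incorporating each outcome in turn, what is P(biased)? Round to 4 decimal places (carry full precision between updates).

0.1201

After 'heads': P(biased) = 0.8·0.2500 / (0.8·0.2500 + 0.5·0.7500) ≈ 0.3478
After 'tails': P(biased) = 0.2·0.3478 / (0.2·0.3478 + 0.5·0.6522) ≈ 0.1758
After 'tails': P(biased) = 0.2·0.1758 / (0.2·0.1758 + 0.5·0.8242) ≈ 0.0786
After 'heads': P(biased) = 0.8·0.0786 / (0.8·0.0786 + 0.5·0.9214) ≈ 0.1201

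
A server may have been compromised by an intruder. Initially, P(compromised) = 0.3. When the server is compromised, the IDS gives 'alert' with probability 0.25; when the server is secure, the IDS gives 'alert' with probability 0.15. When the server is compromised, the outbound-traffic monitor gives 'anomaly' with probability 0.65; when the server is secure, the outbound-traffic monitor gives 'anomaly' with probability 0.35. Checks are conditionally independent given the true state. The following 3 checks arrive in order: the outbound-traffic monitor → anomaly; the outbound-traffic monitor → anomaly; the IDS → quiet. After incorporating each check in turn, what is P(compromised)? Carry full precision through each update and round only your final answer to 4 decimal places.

After the outbound-traffic monitor='anomaly': P(compromised) = 0.65·0.3000 / (0.65·0.3000 + 0.35·0.7000) ≈ 0.4432
After the outbound-traffic monitor='anomaly': P(compromised) = 0.65·0.4432 / (0.65·0.4432 + 0.35·0.5568) ≈ 0.5965
After the IDS='quiet': P(compromised) = 0.75·0.5965 / (0.75·0.5965 + 0.85·0.4035) ≈ 0.5660

0.5660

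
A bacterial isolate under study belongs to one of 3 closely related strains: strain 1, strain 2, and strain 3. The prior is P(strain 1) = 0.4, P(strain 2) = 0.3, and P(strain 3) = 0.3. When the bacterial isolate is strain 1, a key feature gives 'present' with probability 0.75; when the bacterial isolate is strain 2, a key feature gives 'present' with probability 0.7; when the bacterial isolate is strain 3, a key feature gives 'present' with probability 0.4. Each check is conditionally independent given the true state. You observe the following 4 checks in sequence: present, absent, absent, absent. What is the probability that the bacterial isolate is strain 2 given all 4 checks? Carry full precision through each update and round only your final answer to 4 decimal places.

0.1563

After 'present': normaliser = 0.75·0.4000 + 0.7·0.3000 + 0.4·0.3000; P(strain 1) ≈ 0.4762, P(strain 2) ≈ 0.3333, P(strain 3) ≈ 0.1905
After 'absent': normaliser = 0.25·0.4762 + 0.3·0.3333 + 0.6·0.1905; P(strain 1) ≈ 0.3571, P(strain 2) ≈ 0.3000, P(strain 3) ≈ 0.3429
After 'absent': normaliser = 0.25·0.3571 + 0.3·0.3000 + 0.6·0.3429; P(strain 1) ≈ 0.2319, P(strain 2) ≈ 0.2338, P(strain 3) ≈ 0.5343
After 'absent': normaliser = 0.25·0.2319 + 0.3·0.2338 + 0.6·0.5343; P(strain 1) ≈ 0.1292, P(strain 2) ≈ 0.1563, P(strain 3) ≈ 0.7145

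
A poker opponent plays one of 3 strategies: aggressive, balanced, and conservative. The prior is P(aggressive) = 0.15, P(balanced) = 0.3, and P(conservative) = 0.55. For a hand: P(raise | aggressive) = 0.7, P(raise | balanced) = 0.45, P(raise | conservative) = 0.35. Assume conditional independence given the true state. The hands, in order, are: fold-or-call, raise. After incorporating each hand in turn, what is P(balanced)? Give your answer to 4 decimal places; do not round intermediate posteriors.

After 'fold-or-call': normaliser = 0.3·0.1500 + 0.55·0.3000 + 0.65·0.5500; P(aggressive) ≈ 0.0793, P(balanced) ≈ 0.2907, P(conservative) ≈ 0.6300
After 'raise': normaliser = 0.7·0.0793 + 0.45·0.2907 + 0.35·0.6300; P(aggressive) ≈ 0.1364, P(balanced) ≈ 0.3216, P(conservative) ≈ 0.5420

0.3216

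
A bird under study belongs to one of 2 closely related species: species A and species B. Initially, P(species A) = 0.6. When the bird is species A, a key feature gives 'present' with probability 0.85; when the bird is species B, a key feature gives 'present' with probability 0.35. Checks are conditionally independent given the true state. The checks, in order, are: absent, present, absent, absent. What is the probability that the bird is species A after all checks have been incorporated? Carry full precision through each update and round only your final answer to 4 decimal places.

0.0429

After 'absent': P(species A) = 0.15·0.6000 / (0.15·0.6000 + 0.65·0.4000) ≈ 0.2571
After 'present': P(species A) = 0.85·0.2571 / (0.85·0.2571 + 0.35·0.7429) ≈ 0.4567
After 'absent': P(species A) = 0.15·0.4567 / (0.15·0.4567 + 0.65·0.5433) ≈ 0.1625
After 'absent': P(species A) = 0.15·0.1625 / (0.15·0.1625 + 0.65·0.8375) ≈ 0.0429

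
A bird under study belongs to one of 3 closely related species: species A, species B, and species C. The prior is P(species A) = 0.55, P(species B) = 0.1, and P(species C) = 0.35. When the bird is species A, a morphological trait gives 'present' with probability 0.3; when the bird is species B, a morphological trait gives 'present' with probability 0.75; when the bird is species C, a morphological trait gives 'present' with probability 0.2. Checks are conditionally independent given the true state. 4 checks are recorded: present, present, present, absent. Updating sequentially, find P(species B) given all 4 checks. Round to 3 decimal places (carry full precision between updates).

After 'present': normaliser = 0.3·0.5500 + 0.75·0.1000 + 0.2·0.3500; P(species A) ≈ 0.5323, P(species B) ≈ 0.2419, P(species C) ≈ 0.2258
After 'present': normaliser = 0.3·0.5323 + 0.75·0.2419 + 0.2·0.2258; P(species A) ≈ 0.4134, P(species B) ≈ 0.4697, P(species C) ≈ 0.1169
After 'present': normaliser = 0.3·0.4134 + 0.75·0.4697 + 0.2·0.1169; P(species A) ≈ 0.2482, P(species B) ≈ 0.7050, P(species C) ≈ 0.0468
After 'absent': normaliser = 0.7·0.2482 + 0.25·0.7050 + 0.8·0.0468; P(species A) ≈ 0.4484, P(species B) ≈ 0.4550, P(species C) ≈ 0.0966

0.455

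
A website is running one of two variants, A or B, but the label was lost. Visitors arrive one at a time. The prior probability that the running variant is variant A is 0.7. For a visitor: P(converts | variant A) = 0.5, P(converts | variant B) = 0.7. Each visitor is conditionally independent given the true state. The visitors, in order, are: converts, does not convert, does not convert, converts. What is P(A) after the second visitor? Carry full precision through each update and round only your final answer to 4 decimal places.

Each posterior becomes the prior for the next update.
After 'converts': P(A) = 0.5·0.7000 / (0.5·0.7000 + 0.7·0.3000) ≈ 0.6250
After 'does not convert': P(A) = 0.5·0.6250 / (0.5·0.6250 + 0.3·0.3750) ≈ 0.7353

0.7353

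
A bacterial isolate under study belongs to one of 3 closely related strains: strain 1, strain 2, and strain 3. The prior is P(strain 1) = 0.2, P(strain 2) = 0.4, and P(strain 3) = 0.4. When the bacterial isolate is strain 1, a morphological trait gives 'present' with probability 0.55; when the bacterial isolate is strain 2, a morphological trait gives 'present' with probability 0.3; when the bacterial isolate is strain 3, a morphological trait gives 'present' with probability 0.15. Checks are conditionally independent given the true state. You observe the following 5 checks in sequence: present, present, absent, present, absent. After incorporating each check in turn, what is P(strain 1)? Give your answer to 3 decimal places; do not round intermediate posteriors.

After 'present': normaliser = 0.55·0.2000 + 0.3·0.4000 + 0.15·0.4000; P(strain 1) ≈ 0.3793, P(strain 2) ≈ 0.4138, P(strain 3) ≈ 0.2069
After 'present': normaliser = 0.55·0.3793 + 0.3·0.4138 + 0.15·0.2069; P(strain 1) ≈ 0.5735, P(strain 2) ≈ 0.3412, P(strain 3) ≈ 0.0853
After 'absent': normaliser = 0.45·0.5735 + 0.7·0.3412 + 0.85·0.0853; P(strain 1) ≈ 0.4532, P(strain 2) ≈ 0.4195, P(strain 3) ≈ 0.1273
After 'present': normaliser = 0.55·0.4532 + 0.3·0.4195 + 0.15·0.1273; P(strain 1) ≈ 0.6323, P(strain 2) ≈ 0.3192, P(strain 3) ≈ 0.0485
After 'absent': normaliser = 0.45·0.6323 + 0.7·0.3192 + 0.85·0.0485; P(strain 1) ≈ 0.5181, P(strain 2) ≈ 0.4069, P(strain 3) ≈ 0.0750

0.518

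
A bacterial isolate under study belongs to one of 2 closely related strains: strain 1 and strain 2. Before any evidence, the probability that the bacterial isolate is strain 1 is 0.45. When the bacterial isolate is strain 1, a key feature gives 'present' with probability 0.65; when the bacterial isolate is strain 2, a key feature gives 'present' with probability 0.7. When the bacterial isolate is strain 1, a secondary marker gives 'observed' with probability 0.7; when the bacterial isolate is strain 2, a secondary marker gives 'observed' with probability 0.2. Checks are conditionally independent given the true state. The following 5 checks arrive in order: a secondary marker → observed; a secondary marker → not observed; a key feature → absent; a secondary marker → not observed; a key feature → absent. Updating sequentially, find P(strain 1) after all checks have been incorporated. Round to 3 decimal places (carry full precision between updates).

Each posterior becomes the prior for the next update.
After a secondary marker='observed': P(strain 1) = 0.7·0.4500 / (0.7·0.4500 + 0.2·0.5500) ≈ 0.7412
After a secondary marker='not observed': P(strain 1) = 0.3·0.7412 / (0.3·0.7412 + 0.8·0.2588) ≈ 0.5178
After a key feature='absent': P(strain 1) = 0.35·0.5178 / (0.35·0.5178 + 0.3·0.4822) ≈ 0.5561
After a secondary marker='not observed': P(strain 1) = 0.3·0.5561 / (0.3·0.5561 + 0.8·0.4439) ≈ 0.3196
After a key feature='absent': P(strain 1) = 0.35·0.3196 / (0.35·0.3196 + 0.3·0.6804) ≈ 0.3541

0.354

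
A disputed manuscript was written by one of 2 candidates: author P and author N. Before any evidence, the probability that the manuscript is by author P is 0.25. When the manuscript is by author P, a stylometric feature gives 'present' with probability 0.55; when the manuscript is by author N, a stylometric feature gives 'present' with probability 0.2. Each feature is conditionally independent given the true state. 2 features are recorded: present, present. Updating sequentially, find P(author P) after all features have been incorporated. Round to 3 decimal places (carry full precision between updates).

0.716

After 'present': P(author P) = 0.55·0.2500 / (0.55·0.2500 + 0.2·0.7500) ≈ 0.4783
After 'present': P(author P) = 0.55·0.4783 / (0.55·0.4783 + 0.2·0.5217) ≈ 0.7160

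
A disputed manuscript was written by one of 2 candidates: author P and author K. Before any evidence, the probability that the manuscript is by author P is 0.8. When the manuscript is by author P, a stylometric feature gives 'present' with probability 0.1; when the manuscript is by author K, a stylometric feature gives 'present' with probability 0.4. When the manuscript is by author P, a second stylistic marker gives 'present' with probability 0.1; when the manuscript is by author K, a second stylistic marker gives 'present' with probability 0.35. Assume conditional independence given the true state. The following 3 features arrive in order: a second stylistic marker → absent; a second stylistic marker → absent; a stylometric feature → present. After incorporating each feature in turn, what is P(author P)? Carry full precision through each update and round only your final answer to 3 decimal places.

Each posterior becomes the prior for the next update.
After a second stylistic marker='absent': P(author P) = 0.9·0.8000 / (0.9·0.8000 + 0.65·0.2000) ≈ 0.8471
After a second stylistic marker='absent': P(author P) = 0.9·0.8471 / (0.9·0.8471 + 0.65·0.1529) ≈ 0.8846
After a stylometric feature='present': P(author P) = 0.1·0.8846 / (0.1·0.8846 + 0.4·0.1154) ≈ 0.6572

0.657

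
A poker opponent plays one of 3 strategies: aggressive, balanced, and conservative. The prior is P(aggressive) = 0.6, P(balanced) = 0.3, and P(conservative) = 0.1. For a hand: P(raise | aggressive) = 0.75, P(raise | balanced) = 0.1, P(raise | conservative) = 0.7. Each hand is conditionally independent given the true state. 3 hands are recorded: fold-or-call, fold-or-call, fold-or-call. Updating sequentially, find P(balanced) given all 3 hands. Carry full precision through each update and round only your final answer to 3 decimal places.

After 'fold-or-call': normaliser = 0.25·0.6000 + 0.9·0.3000 + 0.3·0.1000; P(aggressive) ≈ 0.3333, P(balanced) ≈ 0.6000, P(conservative) ≈ 0.0667
After 'fold-or-call': normaliser = 0.25·0.3333 + 0.9·0.6000 + 0.3·0.0667; P(aggressive) ≈ 0.1295, P(balanced) ≈ 0.8394, P(conservative) ≈ 0.0311
After 'fold-or-call': normaliser = 0.25·0.1295 + 0.9·0.8394 + 0.3·0.0311; P(aggressive) ≈ 0.0406, P(balanced) ≈ 0.9477, P(conservative) ≈ 0.0117

0.948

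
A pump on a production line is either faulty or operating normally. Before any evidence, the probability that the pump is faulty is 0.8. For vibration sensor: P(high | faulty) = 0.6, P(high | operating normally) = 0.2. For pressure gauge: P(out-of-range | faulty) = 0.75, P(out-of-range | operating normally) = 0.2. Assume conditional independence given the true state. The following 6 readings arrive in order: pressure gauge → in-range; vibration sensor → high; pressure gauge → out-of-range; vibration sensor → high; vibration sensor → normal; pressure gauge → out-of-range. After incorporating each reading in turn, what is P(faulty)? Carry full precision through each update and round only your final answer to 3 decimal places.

Apply Bayes' rule sequentially, carrying P(faulty) forward.
After pressure gauge='in-range': P(faulty) = 0.25·0.8000 / (0.25·0.8000 + 0.8·0.2000) ≈ 0.5556
After vibration sensor='high': P(faulty) = 0.6·0.5556 / (0.6·0.5556 + 0.2·0.4444) ≈ 0.7895
After pressure gauge='out-of-range': P(faulty) = 0.75·0.7895 / (0.75·0.7895 + 0.2·0.2105) ≈ 0.9336
After vibration sensor='high': P(faulty) = 0.6·0.9336 / (0.6·0.9336 + 0.2·0.0664) ≈ 0.9768
After vibration sensor='normal': P(faulty) = 0.4·0.9768 / (0.4·0.9768 + 0.8·0.0232) ≈ 0.9547
After pressure gauge='out-of-range': P(faulty) = 0.75·0.9547 / (0.75·0.9547 + 0.2·0.0453) ≈ 0.9875

0.988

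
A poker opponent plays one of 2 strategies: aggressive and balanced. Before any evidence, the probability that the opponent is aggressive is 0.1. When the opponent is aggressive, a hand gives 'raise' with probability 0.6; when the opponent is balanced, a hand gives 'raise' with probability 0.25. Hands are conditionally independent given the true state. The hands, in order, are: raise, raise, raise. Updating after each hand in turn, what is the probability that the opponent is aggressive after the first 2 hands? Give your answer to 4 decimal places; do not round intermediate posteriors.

Apply Bayes' rule sequentially, carrying P(aggressive) forward.
After 'raise': P(aggressive) = 0.6·0.1000 / (0.6·0.1000 + 0.25·0.9000) ≈ 0.2105
After 'raise': P(aggressive) = 0.6·0.2105 / (0.6·0.2105 + 0.25·0.7895) ≈ 0.3902

0.3902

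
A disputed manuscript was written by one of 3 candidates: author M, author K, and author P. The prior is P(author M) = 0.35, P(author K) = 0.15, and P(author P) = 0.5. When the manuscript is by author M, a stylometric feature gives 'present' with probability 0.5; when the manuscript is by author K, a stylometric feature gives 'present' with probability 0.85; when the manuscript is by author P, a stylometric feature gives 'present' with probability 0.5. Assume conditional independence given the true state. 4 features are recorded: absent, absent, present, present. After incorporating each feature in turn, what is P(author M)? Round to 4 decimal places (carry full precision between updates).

0.3937

After 'absent': normaliser = 0.5·0.3500 + 0.15·0.1500 + 0.5·0.5000; P(author M) ≈ 0.3911, P(author K) ≈ 0.0503, P(author P) ≈ 0.5587
After 'absent': normaliser = 0.5·0.3911 + 0.15·0.0503 + 0.5·0.5587; P(author M) ≈ 0.4053, P(author K) ≈ 0.0156, P(author P) ≈ 0.5790
After 'present': normaliser = 0.5·0.4053 + 0.85·0.0156 + 0.5·0.5790; P(author M) ≈ 0.4009, P(author K) ≈ 0.0263, P(author P) ≈ 0.5728
After 'present': normaliser = 0.5·0.4009 + 0.85·0.0263 + 0.5·0.5728; P(author M) ≈ 0.3937, P(author K) ≈ 0.0439, P(author P) ≈ 0.5624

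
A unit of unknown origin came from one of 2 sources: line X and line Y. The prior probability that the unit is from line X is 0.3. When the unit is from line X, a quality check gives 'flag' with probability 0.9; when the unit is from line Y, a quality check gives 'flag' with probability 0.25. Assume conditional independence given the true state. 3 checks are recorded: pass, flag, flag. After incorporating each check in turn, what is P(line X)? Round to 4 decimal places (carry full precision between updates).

After 'pass': P(line X) = 0.1·0.3000 / (0.1·0.3000 + 0.75·0.7000) ≈ 0.0541
After 'flag': P(line X) = 0.9·0.0541 / (0.9·0.0541 + 0.25·0.9459) ≈ 0.1706
After 'flag': P(line X) = 0.9·0.1706 / (0.9·0.1706 + 0.25·0.8294) ≈ 0.4255

0.4255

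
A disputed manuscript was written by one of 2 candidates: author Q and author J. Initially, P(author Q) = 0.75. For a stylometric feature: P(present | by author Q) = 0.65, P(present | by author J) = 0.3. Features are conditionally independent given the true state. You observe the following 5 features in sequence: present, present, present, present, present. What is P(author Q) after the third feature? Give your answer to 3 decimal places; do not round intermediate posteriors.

0.968

After 'present': P(author Q) = 0.65·0.7500 / (0.65·0.7500 + 0.3·0.2500) ≈ 0.8667
After 'present': P(author Q) = 0.65·0.8667 / (0.65·0.8667 + 0.3·0.1333) ≈ 0.9337
After 'present': P(author Q) = 0.65·0.9337 / (0.65·0.9337 + 0.3·0.0663) ≈ 0.9683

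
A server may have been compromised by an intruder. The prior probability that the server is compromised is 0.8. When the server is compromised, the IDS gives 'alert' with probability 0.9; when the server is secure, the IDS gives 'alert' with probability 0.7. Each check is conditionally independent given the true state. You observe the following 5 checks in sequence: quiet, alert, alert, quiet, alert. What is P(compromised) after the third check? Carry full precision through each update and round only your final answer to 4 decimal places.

0.6879

After 'quiet': P(compromised) = 0.1·0.8000 / (0.1·0.8000 + 0.3·0.2000) ≈ 0.5714
After 'alert': P(compromised) = 0.9·0.5714 / (0.9·0.5714 + 0.7·0.4286) ≈ 0.6316
After 'alert': P(compromised) = 0.9·0.6316 / (0.9·0.6316 + 0.7·0.3684) ≈ 0.6879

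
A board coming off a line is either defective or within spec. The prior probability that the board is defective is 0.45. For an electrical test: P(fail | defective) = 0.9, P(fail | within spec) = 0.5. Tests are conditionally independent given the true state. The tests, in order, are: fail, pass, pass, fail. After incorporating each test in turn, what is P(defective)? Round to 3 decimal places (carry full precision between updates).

Apply Bayes' rule sequentially, carrying P(defective) forward.
After 'fail': P(defective) = 0.9·0.4500 / (0.9·0.4500 + 0.5·0.5500) ≈ 0.5956
After 'pass': P(defective) = 0.1·0.5956 / (0.1·0.5956 + 0.5·0.4044) ≈ 0.2275
After 'pass': P(defective) = 0.1·0.2275 / (0.1·0.2275 + 0.5·0.7725) ≈ 0.0556
After 'fail': P(defective) = 0.9·0.0556 / (0.9·0.0556 + 0.5·0.9444) ≈ 0.0959

0.096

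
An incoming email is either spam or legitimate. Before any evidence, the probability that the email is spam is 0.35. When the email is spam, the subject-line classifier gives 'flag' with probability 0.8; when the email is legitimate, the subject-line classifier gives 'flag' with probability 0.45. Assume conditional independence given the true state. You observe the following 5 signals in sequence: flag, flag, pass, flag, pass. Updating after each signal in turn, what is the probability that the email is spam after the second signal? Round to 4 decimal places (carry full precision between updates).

Each posterior becomes the prior for the next update.
After 'flag': P(spam) = 0.8·0.3500 / (0.8·0.3500 + 0.45·0.6500) ≈ 0.4891
After 'flag': P(spam) = 0.8·0.4891 / (0.8·0.4891 + 0.45·0.5109) ≈ 0.6299

0.6299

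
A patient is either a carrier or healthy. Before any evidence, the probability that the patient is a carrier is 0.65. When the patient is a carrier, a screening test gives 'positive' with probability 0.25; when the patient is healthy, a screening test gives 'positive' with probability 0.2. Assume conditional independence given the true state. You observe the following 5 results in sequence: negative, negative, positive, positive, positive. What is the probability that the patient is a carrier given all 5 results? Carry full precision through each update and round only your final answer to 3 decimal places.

0.761

After 'negative': P(carrier) = 0.75·0.6500 / (0.75·0.6500 + 0.8·0.3500) ≈ 0.6352
After 'negative': P(carrier) = 0.75·0.6352 / (0.75·0.6352 + 0.8·0.3648) ≈ 0.6201
After 'positive': P(carrier) = 0.25·0.6201 / (0.25·0.6201 + 0.2·0.3799) ≈ 0.6711
After 'positive': P(carrier) = 0.25·0.6711 / (0.25·0.6711 + 0.2·0.3289) ≈ 0.7183
After 'positive': P(carrier) = 0.25·0.7183 / (0.25·0.7183 + 0.2·0.2817) ≈ 0.7612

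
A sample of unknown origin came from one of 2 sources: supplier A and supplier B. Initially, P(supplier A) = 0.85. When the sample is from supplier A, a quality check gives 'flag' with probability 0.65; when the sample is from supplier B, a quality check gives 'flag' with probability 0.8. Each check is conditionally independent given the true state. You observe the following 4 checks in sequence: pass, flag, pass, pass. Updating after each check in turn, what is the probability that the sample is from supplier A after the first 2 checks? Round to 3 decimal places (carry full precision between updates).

Apply Bayes' rule sequentially, carrying P(supplier A) forward.
After 'pass': P(supplier A) = 0.35·0.8500 / (0.35·0.8500 + 0.2·0.1500) ≈ 0.9084
After 'flag': P(supplier A) = 0.65·0.9084 / (0.65·0.9084 + 0.8·0.0916) ≈ 0.8896

0.890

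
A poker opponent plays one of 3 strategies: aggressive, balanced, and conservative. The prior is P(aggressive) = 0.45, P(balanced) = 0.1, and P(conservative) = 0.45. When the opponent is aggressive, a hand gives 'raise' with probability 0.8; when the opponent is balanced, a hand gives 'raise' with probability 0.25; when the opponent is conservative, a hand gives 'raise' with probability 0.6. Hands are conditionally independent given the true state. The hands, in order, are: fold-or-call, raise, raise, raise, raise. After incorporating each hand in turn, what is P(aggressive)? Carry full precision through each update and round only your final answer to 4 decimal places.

0.6095

After 'fold-or-call': normaliser = 0.2·0.4500 + 0.75·0.1000 + 0.4·0.4500; P(aggressive) ≈ 0.2609, P(balanced) ≈ 0.2174, P(conservative) ≈ 0.5217
After 'raise': normaliser = 0.8·0.2609 + 0.25·0.2174 + 0.6·0.5217; P(aggressive) ≈ 0.3623, P(balanced) ≈ 0.0943, P(conservative) ≈ 0.5434
After 'raise': normaliser = 0.8·0.3623 + 0.25·0.0943 + 0.6·0.5434; P(aggressive) ≈ 0.4532, P(balanced) ≈ 0.0369, P(conservative) ≈ 0.5099
After 'raise': normaliser = 0.8·0.4532 + 0.25·0.0369 + 0.6·0.5099; P(aggressive) ≈ 0.5350, P(balanced) ≈ 0.0136, P(conservative) ≈ 0.4514
After 'raise': normaliser = 0.8·0.5350 + 0.25·0.0136 + 0.6·0.4514; P(aggressive) ≈ 0.6095, P(balanced) ≈ 0.0048, P(conservative) ≈ 0.3857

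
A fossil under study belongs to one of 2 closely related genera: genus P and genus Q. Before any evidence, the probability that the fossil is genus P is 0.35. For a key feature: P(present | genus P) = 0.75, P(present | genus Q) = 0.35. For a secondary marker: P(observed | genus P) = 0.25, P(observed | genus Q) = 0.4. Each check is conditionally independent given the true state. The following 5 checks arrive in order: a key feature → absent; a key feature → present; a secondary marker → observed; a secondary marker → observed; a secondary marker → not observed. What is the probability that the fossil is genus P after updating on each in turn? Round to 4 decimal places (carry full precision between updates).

0.1781

Apply Bayes' rule sequentially, carrying P(genus P) forward.
After a key feature='absent': P(genus P) = 0.25·0.3500 / (0.25·0.3500 + 0.65·0.6500) ≈ 0.1716
After a key feature='present': P(genus P) = 0.75·0.1716 / (0.75·0.1716 + 0.35·0.8284) ≈ 0.3074
After a secondary marker='observed': P(genus P) = 0.25·0.3074 / (0.25·0.3074 + 0.4·0.6926) ≈ 0.2171
After a secondary marker='observed': P(genus P) = 0.25·0.2171 / (0.25·0.2171 + 0.4·0.7829) ≈ 0.1477
After a secondary marker='not observed': P(genus P) = 0.75·0.1477 / (0.75·0.1477 + 0.6·0.8523) ≈ 0.1781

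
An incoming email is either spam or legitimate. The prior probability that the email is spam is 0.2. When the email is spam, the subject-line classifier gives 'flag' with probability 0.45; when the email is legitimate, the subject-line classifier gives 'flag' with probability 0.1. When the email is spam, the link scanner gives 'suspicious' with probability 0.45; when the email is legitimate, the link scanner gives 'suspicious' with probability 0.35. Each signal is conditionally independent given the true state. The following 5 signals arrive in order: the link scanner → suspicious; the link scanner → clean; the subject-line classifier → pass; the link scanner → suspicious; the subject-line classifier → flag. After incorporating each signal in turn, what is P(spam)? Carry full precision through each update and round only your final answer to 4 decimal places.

0.4902

Each posterior becomes the prior for the next update.
After the link scanner='suspicious': P(spam) = 0.45·0.2000 / (0.45·0.2000 + 0.35·0.8000) ≈ 0.2432
After the link scanner='clean': P(spam) = 0.55·0.2432 / (0.55·0.2432 + 0.65·0.7568) ≈ 0.2138
After the subject-line classifier='pass': P(spam) = 0.55·0.2138 / (0.55·0.2138 + 0.9·0.7862) ≈ 0.1425
After the link scanner='suspicious': P(spam) = 0.45·0.1425 / (0.45·0.1425 + 0.35·0.8575) ≈ 0.1761
After the subject-line classifier='flag': P(spam) = 0.45·0.1761 / (0.45·0.1761 + 0.1·0.8239) ≈ 0.4902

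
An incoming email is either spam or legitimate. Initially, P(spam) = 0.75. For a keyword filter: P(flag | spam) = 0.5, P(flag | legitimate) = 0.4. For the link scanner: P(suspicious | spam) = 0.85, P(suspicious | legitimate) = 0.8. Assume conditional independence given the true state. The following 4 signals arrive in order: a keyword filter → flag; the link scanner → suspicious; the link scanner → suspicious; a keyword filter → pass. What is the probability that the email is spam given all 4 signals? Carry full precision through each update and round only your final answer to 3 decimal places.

Apply Bayes' rule sequentially, carrying P(spam) forward.
After a keyword filter='flag': P(spam) = 0.5·0.7500 / (0.5·0.7500 + 0.4·0.2500) ≈ 0.7895
After the link scanner='suspicious': P(spam) = 0.85·0.7895 / (0.85·0.7895 + 0.8·0.2105) ≈ 0.7994
After the link scanner='suspicious': P(spam) = 0.85·0.7994 / (0.85·0.7994 + 0.8·0.2006) ≈ 0.8089
After a keyword filter='pass': P(spam) = 0.5·0.8089 / (0.5·0.8089 + 0.6·0.1911) ≈ 0.7791

0.779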